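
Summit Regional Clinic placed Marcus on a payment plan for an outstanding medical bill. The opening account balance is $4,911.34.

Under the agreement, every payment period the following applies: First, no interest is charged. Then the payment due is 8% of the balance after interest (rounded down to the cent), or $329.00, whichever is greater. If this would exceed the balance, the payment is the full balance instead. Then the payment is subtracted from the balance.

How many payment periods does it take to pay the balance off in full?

15

Payment period 1: $4,911.34 − $392.90 → $4,518.44
Payment period 2: $4,518.44 − $361.47 → $4,156.97
Payment period 3: $4,156.97 − $332.55 → $3,824.42
Payment period 4: $3,824.42 − $329.00 → $3,495.42
Payment period 5: $3,495.42 − $329.00 → $3,166.42
Payment period 6: $3,166.42 − $329.00 → $2,837.42
Payment period 7: $2,837.42 − $329.00 → $2,508.42
Payment period 8: $2,508.42 − $329.00 → $2,179.42
Payment period 9: $2,179.42 − $329.00 → $1,850.42
Payment period 10: $1,850.42 − $329.00 → $1,521.42
Payment period 11: $1,521.42 − $329.00 → $1,192.42
Payment period 12: $1,192.42 − $329.00 → $863.42
Payment period 13: $863.42 − $329.00 → $534.42
Payment period 14: $534.42 − $329.00 → $205.42
Payment period 15: $205.42 − $205.42 → $0.00
Balance reaches $0.00 in payment period 15.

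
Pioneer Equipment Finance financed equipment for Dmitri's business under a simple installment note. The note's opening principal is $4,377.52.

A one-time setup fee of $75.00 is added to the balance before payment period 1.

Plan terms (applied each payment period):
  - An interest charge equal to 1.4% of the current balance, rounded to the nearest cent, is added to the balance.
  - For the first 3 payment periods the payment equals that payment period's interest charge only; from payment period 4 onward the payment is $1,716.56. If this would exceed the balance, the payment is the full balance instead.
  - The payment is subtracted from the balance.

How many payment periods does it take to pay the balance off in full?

# | Opening | Interest | Payment | End bal
1 | $4,452.52 | $62.34 | $62.34 | $4,452.52
2 | $4,452.52 | $62.34 | $62.34 | $4,452.52
3 | $4,452.52 | $62.34 | $62.34 | $4,452.52
4 | $4,452.52 | $62.34 | $1,716.56 | $2,798.30
5 | $2,798.30 | $39.18 | $1,716.56 | $1,120.92
6 | $1,120.92 | $15.69 | $1,136.61 | $0.00
Balance reaches $0.00 in payment period 6.

6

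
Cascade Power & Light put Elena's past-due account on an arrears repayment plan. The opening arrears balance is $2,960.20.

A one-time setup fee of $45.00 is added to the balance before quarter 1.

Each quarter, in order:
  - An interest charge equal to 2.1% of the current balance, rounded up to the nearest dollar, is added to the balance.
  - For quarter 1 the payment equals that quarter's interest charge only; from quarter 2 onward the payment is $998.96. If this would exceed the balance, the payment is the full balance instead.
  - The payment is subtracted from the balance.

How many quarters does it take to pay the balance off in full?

5

# | Opening | Interest | Payment | End bal
1 | $3,005.20 | $64.00 | $64.00 | $3,005.20
2 | $3,005.20 | $64.00 | $998.96 | $2,070.24
3 | $2,070.24 | $44.00 | $998.96 | $1,115.28
4 | $1,115.28 | $24.00 | $998.96 | $140.32
5 | $140.32 | $3.00 | $143.32 | $0.00
Balance reaches $0.00 in quarter 5.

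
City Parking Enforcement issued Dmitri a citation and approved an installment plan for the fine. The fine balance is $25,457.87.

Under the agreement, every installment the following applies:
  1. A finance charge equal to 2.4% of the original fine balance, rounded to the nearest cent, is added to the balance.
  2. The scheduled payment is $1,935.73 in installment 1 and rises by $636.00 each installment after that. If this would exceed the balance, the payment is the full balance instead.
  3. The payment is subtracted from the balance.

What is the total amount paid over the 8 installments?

Installment 1: $25,457.87 +$610.99 interest = $26,068.86; pay $1,935.73 → $24,133.13
Installment 2: $24,133.13 +$610.99 interest = $24,744.12; pay $2,571.73 → $22,172.39
Installment 3: $22,172.39 +$610.99 interest = $22,783.38; pay $3,207.73 → $19,575.65
Installment 4: $19,575.65 +$610.99 interest = $20,186.64; pay $3,843.73 → $16,342.91
Installment 5: $16,342.91 +$610.99 interest = $16,953.90; pay $4,479.73 → $12,474.17
Installment 6: $12,474.17 +$610.99 interest = $13,085.16; pay $5,115.73 → $7,969.43
Installment 7: $7,969.43 +$610.99 interest = $8,580.42; pay $5,751.73 → $2,828.69
Installment 8: $2,828.69 +$610.99 interest = $3,439.68; pay $3,439.68 → $0.00
Total paid: $30,345.79

$30,345.79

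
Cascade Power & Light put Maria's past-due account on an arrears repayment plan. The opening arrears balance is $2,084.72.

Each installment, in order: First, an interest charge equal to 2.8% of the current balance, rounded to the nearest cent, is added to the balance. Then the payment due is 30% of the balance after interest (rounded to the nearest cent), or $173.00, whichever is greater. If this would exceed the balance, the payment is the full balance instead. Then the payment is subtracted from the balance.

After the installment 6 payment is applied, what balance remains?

$239.90

Installment 1: opening $2,084.72; interest $58.37 → $2,143.09; payment $642.93; balance $1,500.16
Installment 2: opening $1,500.16; interest $42.00 → $1,542.16; payment $462.65; balance $1,079.51
Installment 3: opening $1,079.51; interest $30.23 → $1,109.74; payment $332.92; balance $776.82
Installment 4: opening $776.82; interest $21.75 → $798.57; payment $239.57; balance $559.00
Installment 5: opening $559.00; interest $15.65 → $574.65; payment $173.00; balance $401.65
Installment 6: opening $401.65; interest $11.25 → $412.90; payment $173.00; balance $239.90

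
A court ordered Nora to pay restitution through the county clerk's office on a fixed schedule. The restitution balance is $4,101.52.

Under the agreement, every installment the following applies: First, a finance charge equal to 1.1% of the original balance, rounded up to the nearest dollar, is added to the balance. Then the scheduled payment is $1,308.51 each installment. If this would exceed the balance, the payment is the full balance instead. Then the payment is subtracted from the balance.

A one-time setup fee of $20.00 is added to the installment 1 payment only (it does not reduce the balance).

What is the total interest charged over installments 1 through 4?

# | Opening | Interest | Payment | Fee | End bal
1 | $4,101.52 | $46.00 | $1,308.51 | $20.00 | $2,839.01
2 | $2,839.01 | $46.00 | $1,308.51 | — | $1,576.50
3 | $1,576.50 | $46.00 | $1,308.51 | — | $313.99
4 | $313.99 | $46.00 | $359.99 | — | $0.00
Total interest: $46.00 + $46.00 + $46.00 + $46.00 = $184.00

$184.00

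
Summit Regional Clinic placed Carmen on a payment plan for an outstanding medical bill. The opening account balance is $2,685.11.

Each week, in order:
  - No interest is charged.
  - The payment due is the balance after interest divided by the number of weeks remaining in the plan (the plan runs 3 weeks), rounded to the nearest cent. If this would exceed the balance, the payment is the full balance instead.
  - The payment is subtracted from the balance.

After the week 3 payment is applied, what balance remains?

$0.00

# | Opening | Payment | End bal
1 | $2,685.11 | $895.04 | $1,790.07
2 | $1,790.07 | $895.04 | $895.03
3 | $895.03 | $895.03 | $0.00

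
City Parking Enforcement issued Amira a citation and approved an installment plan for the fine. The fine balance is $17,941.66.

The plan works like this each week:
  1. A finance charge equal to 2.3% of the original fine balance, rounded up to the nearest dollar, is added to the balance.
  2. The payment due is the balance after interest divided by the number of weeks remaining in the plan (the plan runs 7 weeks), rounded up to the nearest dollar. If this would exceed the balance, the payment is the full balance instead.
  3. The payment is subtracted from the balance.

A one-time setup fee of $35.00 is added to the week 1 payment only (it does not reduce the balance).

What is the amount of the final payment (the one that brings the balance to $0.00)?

Week 1: $17,941.66 +$413.00 interest = $18,354.66; pay $2,623.00 (+ $35.00 fee) → $15,731.66
Week 2: $15,731.66 +$413.00 interest = $16,144.66; pay $2,691.00 → $13,453.66
Week 3: $13,453.66 +$413.00 interest = $13,866.66; pay $2,774.00 → $11,092.66
Week 4: $11,092.66 +$413.00 interest = $11,505.66; pay $2,877.00 → $8,628.66
Week 5: $8,628.66 +$413.00 interest = $9,041.66; pay $3,014.00 → $6,027.66
Week 6: $6,027.66 +$413.00 interest = $6,440.66; pay $3,221.00 → $3,219.66
Week 7: $3,219.66 +$413.00 interest = $3,632.66; pay $3,632.66 → $0.00

$3,632.66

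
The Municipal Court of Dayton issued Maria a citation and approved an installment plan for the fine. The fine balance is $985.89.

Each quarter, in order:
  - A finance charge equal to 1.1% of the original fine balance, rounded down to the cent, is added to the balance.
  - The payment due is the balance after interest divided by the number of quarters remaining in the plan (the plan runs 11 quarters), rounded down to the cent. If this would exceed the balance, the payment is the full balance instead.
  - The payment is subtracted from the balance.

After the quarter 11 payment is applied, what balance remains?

$0.00

Quarter 1: opening $985.89; interest $10.84 → $996.73; payment $90.61; balance $906.12
Quarter 2: opening $906.12; interest $10.84 → $916.96; payment $91.69; balance $825.27
Quarter 3: opening $825.27; interest $10.84 → $836.11; payment $92.90; balance $743.21
Quarter 4: opening $743.21; interest $10.84 → $754.05; payment $94.25; balance $659.80
Quarter 5: opening $659.80; interest $10.84 → $670.64; payment $95.80; balance $574.84
Quarter 6: opening $574.84; interest $10.84 → $585.68; payment $97.61; balance $488.07
Quarter 7: opening $488.07; interest $10.84 → $498.91; payment $99.78; balance $399.13
Quarter 8: opening $399.13; interest $10.84 → $409.97; payment $102.49; balance $307.48
Quarter 9: opening $307.48; interest $10.84 → $318.32; payment $106.10; balance $212.22
Quarter 10: opening $212.22; interest $10.84 → $223.06; payment $111.53; balance $111.53
Quarter 11: opening $111.53; interest $10.84 → $122.37; payment $122.37; balance $0.00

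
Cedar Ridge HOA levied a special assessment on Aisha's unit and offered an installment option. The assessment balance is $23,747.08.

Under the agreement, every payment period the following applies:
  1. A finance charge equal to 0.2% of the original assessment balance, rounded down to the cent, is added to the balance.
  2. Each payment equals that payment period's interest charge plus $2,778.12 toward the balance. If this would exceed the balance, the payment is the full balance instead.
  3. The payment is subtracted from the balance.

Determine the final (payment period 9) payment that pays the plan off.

$1,569.61

Payment period 1: $23,747.08 +$47.49 interest = $23,794.57; pay $2,825.61 → $20,968.96
Payment period 2: $20,968.96 +$47.49 interest = $21,016.45; pay $2,825.61 → $18,190.84
Payment period 3: $18,190.84 +$47.49 interest = $18,238.33; pay $2,825.61 → $15,412.72
Payment period 4: $15,412.72 +$47.49 interest = $15,460.21; pay $2,825.61 → $12,634.60
Payment period 5: $12,634.60 +$47.49 interest = $12,682.09; pay $2,825.61 → $9,856.48
Payment period 6: $9,856.48 +$47.49 interest = $9,903.97; pay $2,825.61 → $7,078.36
Payment period 7: $7,078.36 +$47.49 interest = $7,125.85; pay $2,825.61 → $4,300.24
Payment period 8: $4,300.24 +$47.49 interest = $4,347.73; pay $2,825.61 → $1,522.12
Payment period 9: $1,522.12 +$47.49 interest = $1,569.61; pay $1,569.61 → $0.00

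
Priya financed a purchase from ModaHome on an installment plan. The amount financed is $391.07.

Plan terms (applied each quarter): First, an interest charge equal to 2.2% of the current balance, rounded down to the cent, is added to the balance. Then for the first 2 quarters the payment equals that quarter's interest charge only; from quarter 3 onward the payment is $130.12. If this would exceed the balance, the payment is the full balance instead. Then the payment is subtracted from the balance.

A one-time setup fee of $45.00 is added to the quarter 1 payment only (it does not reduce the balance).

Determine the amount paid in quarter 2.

$8.60

Quarter 1: $391.07 +$8.60 interest = $399.67; pay $8.60 (+ $45.00 fee) → $391.07
Quarter 2: $391.07 +$8.60 interest = $399.67; pay $8.60 → $391.07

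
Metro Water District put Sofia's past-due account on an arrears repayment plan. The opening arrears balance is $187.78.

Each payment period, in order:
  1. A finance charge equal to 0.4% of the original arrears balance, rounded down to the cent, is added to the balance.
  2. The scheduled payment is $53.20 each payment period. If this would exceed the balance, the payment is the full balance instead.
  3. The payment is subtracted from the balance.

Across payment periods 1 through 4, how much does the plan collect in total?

$190.78

Payment period 1: $187.78 +$0.75 interest = $188.53; pay $53.20 → $135.33
Payment period 2: $135.33 +$0.75 interest = $136.08; pay $53.20 → $82.88
Payment period 3: $82.88 +$0.75 interest = $83.63; pay $53.20 → $30.43
Payment period 4: $30.43 +$0.75 interest = $31.18; pay $31.18 → $0.00
Total paid: $190.78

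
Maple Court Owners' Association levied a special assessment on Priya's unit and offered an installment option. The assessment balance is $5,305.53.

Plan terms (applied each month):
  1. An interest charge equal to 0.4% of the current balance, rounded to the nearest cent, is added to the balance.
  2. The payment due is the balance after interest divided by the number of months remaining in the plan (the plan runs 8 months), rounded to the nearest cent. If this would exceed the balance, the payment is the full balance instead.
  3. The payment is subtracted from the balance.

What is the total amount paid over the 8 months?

Month 1: opening $5,305.53; interest $21.22 → $5,326.75; payment $665.84; balance $4,660.91
Month 2: opening $4,660.91; interest $18.64 → $4,679.55; payment $668.51; balance $4,011.04
Month 3: opening $4,011.04; interest $16.04 → $4,027.08; payment $671.18; balance $3,355.90
Month 4: opening $3,355.90; interest $13.42 → $3,369.32; payment $673.86; balance $2,695.46
Month 5: opening $2,695.46; interest $10.78 → $2,706.24; payment $676.56; balance $2,029.68
Month 6: opening $2,029.68; interest $8.12 → $2,037.80; payment $679.27; balance $1,358.53
Month 7: opening $1,358.53; interest $5.43 → $1,363.96; payment $681.98; balance $681.98
Month 8: opening $681.98; interest $2.73 → $684.71; payment $684.71; balance $0.00
Total paid: $5,401.91

$5,401.91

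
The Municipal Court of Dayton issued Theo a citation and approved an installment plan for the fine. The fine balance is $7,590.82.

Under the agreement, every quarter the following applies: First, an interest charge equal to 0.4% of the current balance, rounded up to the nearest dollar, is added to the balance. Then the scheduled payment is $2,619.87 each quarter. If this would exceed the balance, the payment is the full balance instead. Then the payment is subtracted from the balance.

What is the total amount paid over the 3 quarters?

$7,652.82

# | Opening | Interest | Payment | End bal
1 | $7,590.82 | $31.00 | $2,619.87 | $5,001.95
2 | $5,001.95 | $21.00 | $2,619.87 | $2,403.08
3 | $2,403.08 | $10.00 | $2,413.08 | $0.00
Total paid: $7,652.82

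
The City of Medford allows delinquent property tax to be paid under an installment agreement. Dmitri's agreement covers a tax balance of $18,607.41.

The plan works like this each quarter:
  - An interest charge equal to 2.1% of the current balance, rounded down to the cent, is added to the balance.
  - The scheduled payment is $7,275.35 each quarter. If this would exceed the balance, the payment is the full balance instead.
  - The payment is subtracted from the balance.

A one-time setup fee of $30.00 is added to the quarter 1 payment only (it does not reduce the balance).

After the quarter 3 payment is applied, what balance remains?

$0.00

Quarter 1: opening $18,607.41; interest $390.75 → $18,998.16; payment $7,275.35 (+ $30.00 fee); balance $11,722.81
Quarter 2: opening $11,722.81; interest $246.17 → $11,968.98; payment $7,275.35; balance $4,693.63
Quarter 3: opening $4,693.63; interest $98.56 → $4,792.19; payment $4,792.19; balance $0.00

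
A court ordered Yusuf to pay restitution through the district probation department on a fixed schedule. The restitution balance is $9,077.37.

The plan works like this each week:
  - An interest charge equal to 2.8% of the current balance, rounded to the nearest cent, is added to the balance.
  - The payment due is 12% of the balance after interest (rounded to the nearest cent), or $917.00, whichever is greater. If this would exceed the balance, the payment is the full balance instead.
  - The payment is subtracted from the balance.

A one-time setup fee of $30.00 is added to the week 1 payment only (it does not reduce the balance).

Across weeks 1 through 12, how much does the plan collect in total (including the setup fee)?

Week 1: opening $9,077.37; interest $254.17 → $9,331.54; payment $1,119.78 (+ $30.00 fee); balance $8,211.76
Week 2: opening $8,211.76; interest $229.93 → $8,441.69; payment $1,013.00; balance $7,428.69
Week 3: opening $7,428.69; interest $208.00 → $7,636.69; payment $917.00; balance $6,719.69
Week 4: opening $6,719.69; interest $188.15 → $6,907.84; payment $917.00; balance $5,990.84
Week 5: opening $5,990.84; interest $167.74 → $6,158.58; payment $917.00; balance $5,241.58
Week 6: opening $5,241.58; interest $146.76 → $5,388.34; payment $917.00; balance $4,471.34
Week 7: opening $4,471.34; interest $125.20 → $4,596.54; payment $917.00; balance $3,679.54
Week 8: opening $3,679.54; interest $103.03 → $3,782.57; payment $917.00; balance $2,865.57
Week 9: opening $2,865.57; interest $80.24 → $2,945.81; payment $917.00; balance $2,028.81
Week 10: opening $2,028.81; interest $56.81 → $2,085.62; payment $917.00; balance $1,168.62
Week 11: opening $1,168.62; interest $32.72 → $1,201.34; payment $917.00; balance $284.34
Week 12: opening $284.34; interest $7.96 → $292.30; payment $292.30; balance $0.00
Total paid: $10,708.08

$10,708.08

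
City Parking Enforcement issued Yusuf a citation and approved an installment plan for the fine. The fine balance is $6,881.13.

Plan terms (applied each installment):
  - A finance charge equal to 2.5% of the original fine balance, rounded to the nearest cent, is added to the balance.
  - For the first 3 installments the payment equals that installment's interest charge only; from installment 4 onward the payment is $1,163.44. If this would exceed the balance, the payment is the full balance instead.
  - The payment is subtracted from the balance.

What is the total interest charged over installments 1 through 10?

# | Opening | Interest | Payment | End bal
1 | $6,881.13 | $172.03 | $172.03 | $6,881.13
2 | $6,881.13 | $172.03 | $172.03 | $6,881.13
3 | $6,881.13 | $172.03 | $172.03 | $6,881.13
4 | $6,881.13 | $172.03 | $1,163.44 | $5,889.72
5 | $5,889.72 | $172.03 | $1,163.44 | $4,898.31
6 | $4,898.31 | $172.03 | $1,163.44 | $3,906.90
7 | $3,906.90 | $172.03 | $1,163.44 | $2,915.49
8 | $2,915.49 | $172.03 | $1,163.44 | $1,924.08
9 | $1,924.08 | $172.03 | $1,163.44 | $932.67
10 | $932.67 | $172.03 | $1,104.70 | $0.00
Total interest: $172.03 + $172.03 + $172.03 + $172.03 + $172.03 + $172.03 + $172.03 + $172.03 + $172.03 + $172.03 = $1,720.30

$1,720.30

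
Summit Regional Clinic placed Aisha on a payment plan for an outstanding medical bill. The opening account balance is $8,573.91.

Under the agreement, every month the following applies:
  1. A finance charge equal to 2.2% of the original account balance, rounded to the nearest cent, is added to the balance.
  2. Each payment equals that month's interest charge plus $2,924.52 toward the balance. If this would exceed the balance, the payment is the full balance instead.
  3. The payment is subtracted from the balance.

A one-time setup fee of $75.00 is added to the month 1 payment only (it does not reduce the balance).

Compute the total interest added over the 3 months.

# | Opening | Interest | Payment | Fee | End bal
1 | $8,573.91 | $188.63 | $3,113.15 | $75.00 | $5,649.39
2 | $5,649.39 | $188.63 | $3,113.15 | — | $2,724.87
3 | $2,724.87 | $188.63 | $2,913.50 | — | $0.00
Total interest: $188.63 + $188.63 + $188.63 = $565.89

$565.89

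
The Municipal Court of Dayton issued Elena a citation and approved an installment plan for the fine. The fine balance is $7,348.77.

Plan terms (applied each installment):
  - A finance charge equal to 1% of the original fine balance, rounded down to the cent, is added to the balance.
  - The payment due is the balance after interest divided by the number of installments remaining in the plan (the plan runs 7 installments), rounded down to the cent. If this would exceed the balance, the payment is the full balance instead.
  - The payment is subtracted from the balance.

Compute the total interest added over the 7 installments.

Installment 1: opening $7,348.77; interest $73.48 → $7,422.25; payment $1,060.32; balance $6,361.93
Installment 2: opening $6,361.93; interest $73.48 → $6,435.41; payment $1,072.56; balance $5,362.85
Installment 3: opening $5,362.85; interest $73.48 → $5,436.33; payment $1,087.26; balance $4,349.07
Installment 4: opening $4,349.07; interest $73.48 → $4,422.55; payment $1,105.63; balance $3,316.92
Installment 5: opening $3,316.92; interest $73.48 → $3,390.40; payment $1,130.13; balance $2,260.27
Installment 6: opening $2,260.27; interest $73.48 → $2,333.75; payment $1,166.87; balance $1,166.88
Installment 7: opening $1,166.88; interest $73.48 → $1,240.36; payment $1,240.36; balance $0.00
Total interest: $73.48 + $73.48 + $73.48 + $73.48 + $73.48 + $73.48 + $73.48 = $514.36

$514.36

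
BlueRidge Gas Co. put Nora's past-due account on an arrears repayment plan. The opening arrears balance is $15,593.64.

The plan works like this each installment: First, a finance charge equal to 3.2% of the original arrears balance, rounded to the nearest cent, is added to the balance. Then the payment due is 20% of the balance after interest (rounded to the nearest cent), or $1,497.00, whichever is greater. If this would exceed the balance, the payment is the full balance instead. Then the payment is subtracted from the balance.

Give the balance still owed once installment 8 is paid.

Installment 1: opening $15,593.64; interest $499.00 → $16,092.64; payment $3,218.53; balance $12,874.11
Installment 2: opening $12,874.11; interest $499.00 → $13,373.11; payment $2,674.62; balance $10,698.49
Installment 3: opening $10,698.49; interest $499.00 → $11,197.49; payment $2,239.50; balance $8,957.99
Installment 4: opening $8,957.99; interest $499.00 → $9,456.99; payment $1,891.40; balance $7,565.59
Installment 5: opening $7,565.59; interest $499.00 → $8,064.59; payment $1,612.92; balance $6,451.67
Installment 6: opening $6,451.67; interest $499.00 → $6,950.67; payment $1,497.00; balance $5,453.67
Installment 7: opening $5,453.67; interest $499.00 → $5,952.67; payment $1,497.00; balance $4,455.67
Installment 8: opening $4,455.67; interest $499.00 → $4,954.67; payment $1,497.00; balance $3,457.67

$3,457.67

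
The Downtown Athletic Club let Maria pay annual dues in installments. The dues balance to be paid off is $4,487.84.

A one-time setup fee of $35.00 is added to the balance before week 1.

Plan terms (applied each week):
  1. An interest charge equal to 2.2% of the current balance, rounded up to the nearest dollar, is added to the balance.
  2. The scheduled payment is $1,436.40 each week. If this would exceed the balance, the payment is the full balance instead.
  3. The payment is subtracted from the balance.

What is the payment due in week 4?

$435.64

Week 1: opening $4,522.84; interest $100.00 → $4,622.84; payment $1,436.40; balance $3,186.44
Week 2: opening $3,186.44; interest $71.00 → $3,257.44; payment $1,436.40; balance $1,821.04
Week 3: opening $1,821.04; interest $41.00 → $1,862.04; payment $1,436.40; balance $425.64
Week 4: opening $425.64; interest $10.00 → $435.64; payment $435.64; balance $0.00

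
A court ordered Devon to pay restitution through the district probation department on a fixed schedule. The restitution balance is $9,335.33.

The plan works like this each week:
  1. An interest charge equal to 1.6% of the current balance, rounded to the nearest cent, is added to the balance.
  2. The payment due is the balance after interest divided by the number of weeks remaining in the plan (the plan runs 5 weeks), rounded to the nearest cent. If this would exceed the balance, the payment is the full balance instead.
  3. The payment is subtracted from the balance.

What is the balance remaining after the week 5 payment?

$0.00

# | Opening | Interest | Payment | End bal
1 | $9,335.33 | $149.37 | $1,896.94 | $7,587.76
2 | $7,587.76 | $121.40 | $1,927.29 | $5,781.87
3 | $5,781.87 | $92.51 | $1,958.13 | $3,916.25
4 | $3,916.25 | $62.66 | $1,989.46 | $1,989.45
5 | $1,989.45 | $31.83 | $2,021.28 | $0.00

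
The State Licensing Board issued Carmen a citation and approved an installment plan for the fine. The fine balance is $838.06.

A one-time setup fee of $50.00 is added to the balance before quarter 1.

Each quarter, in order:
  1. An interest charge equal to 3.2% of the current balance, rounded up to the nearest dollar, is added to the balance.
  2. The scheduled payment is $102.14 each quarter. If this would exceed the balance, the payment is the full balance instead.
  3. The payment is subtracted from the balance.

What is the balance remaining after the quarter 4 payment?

# | Opening | Interest | Payment | End bal
1 | $888.06 | $29.00 | $102.14 | $814.92
2 | $814.92 | $27.00 | $102.14 | $739.78
3 | $739.78 | $24.00 | $102.14 | $661.64
4 | $661.64 | $22.00 | $102.14 | $581.50

$581.50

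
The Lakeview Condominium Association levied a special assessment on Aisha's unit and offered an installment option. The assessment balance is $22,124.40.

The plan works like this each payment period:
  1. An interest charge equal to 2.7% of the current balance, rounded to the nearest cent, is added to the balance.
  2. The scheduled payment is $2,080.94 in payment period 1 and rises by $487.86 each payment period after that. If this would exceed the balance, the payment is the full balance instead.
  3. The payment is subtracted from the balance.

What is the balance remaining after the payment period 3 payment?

Payment period 1: $22,124.40 +$597.36 interest = $22,721.76; pay $2,080.94 → $20,640.82
Payment period 2: $20,640.82 +$557.30 interest = $21,198.12; pay $2,568.80 → $18,629.32
Payment period 3: $18,629.32 +$502.99 interest = $19,132.31; pay $3,056.66 → $16,075.65

$16,075.65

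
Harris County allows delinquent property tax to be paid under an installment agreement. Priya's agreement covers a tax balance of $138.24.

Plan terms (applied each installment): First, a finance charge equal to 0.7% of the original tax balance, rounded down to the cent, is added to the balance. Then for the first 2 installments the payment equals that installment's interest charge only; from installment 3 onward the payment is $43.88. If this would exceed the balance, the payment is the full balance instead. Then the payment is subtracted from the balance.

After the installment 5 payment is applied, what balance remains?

$9.48

# | Opening | Interest | Payment | End bal
1 | $138.24 | $0.96 | $0.96 | $138.24
2 | $138.24 | $0.96 | $0.96 | $138.24
3 | $138.24 | $0.96 | $43.88 | $95.32
4 | $95.32 | $0.96 | $43.88 | $52.40
5 | $52.40 | $0.96 | $43.88 | $9.48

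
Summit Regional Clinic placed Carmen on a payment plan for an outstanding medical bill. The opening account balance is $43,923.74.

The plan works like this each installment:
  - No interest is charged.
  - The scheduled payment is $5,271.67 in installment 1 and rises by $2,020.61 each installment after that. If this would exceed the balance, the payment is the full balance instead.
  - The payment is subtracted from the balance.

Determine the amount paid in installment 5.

$10,713.40

# | Opening | Payment | End bal
1 | $43,923.74 | $5,271.67 | $38,652.07
2 | $38,652.07 | $7,292.28 | $31,359.79
3 | $31,359.79 | $9,312.89 | $22,046.90
4 | $22,046.90 | $11,333.50 | $10,713.40
5 | $10,713.40 | $10,713.40 | $0.00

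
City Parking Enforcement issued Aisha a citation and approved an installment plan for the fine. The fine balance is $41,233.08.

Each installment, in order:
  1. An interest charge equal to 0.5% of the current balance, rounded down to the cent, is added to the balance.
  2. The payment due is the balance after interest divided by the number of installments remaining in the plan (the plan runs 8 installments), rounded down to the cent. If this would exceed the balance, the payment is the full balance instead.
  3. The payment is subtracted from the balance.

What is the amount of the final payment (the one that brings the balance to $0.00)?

$5,363.93

Installment 1: $41,233.08 +$206.16 interest = $41,439.24; pay $5,179.90 → $36,259.34
Installment 2: $36,259.34 +$181.29 interest = $36,440.63; pay $5,205.80 → $31,234.83
Installment 3: $31,234.83 +$156.17 interest = $31,391.00; pay $5,231.83 → $26,159.17
Installment 4: $26,159.17 +$130.79 interest = $26,289.96; pay $5,257.99 → $21,031.97
Installment 5: $21,031.97 +$105.15 interest = $21,137.12; pay $5,284.28 → $15,852.84
Installment 6: $15,852.84 +$79.26 interest = $15,932.10; pay $5,310.70 → $10,621.40
Installment 7: $10,621.40 +$53.10 interest = $10,674.50; pay $5,337.25 → $5,337.25
Installment 8: $5,337.25 +$26.68 interest = $5,363.93; pay $5,363.93 → $0.00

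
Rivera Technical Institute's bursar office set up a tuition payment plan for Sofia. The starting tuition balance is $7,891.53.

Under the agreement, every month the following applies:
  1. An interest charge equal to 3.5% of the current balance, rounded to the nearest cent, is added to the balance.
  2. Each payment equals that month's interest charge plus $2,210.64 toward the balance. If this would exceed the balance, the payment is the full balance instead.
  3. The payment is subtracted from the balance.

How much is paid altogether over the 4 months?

$8,532.11

Month 1: $7,891.53 +$276.20 interest = $8,167.73; pay $2,486.84 → $5,680.89
Month 2: $5,680.89 +$198.83 interest = $5,879.72; pay $2,409.47 → $3,470.25
Month 3: $3,470.25 +$121.46 interest = $3,591.71; pay $2,332.10 → $1,259.61
Month 4: $1,259.61 +$44.09 interest = $1,303.70; pay $1,303.70 → $0.00
Total paid: $8,532.11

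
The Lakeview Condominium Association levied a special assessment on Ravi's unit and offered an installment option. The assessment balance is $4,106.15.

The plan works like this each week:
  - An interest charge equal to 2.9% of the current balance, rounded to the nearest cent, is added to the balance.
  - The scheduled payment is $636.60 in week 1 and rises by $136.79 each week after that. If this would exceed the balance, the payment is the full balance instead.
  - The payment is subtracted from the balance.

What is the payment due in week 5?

Week 1: $4,106.15 +$119.08 interest = $4,225.23; pay $636.60 → $3,588.63
Week 2: $3,588.63 +$104.07 interest = $3,692.70; pay $773.39 → $2,919.31
Week 3: $2,919.31 +$84.66 interest = $3,003.97; pay $910.18 → $2,093.79
Week 4: $2,093.79 +$60.72 interest = $2,154.51; pay $1,046.97 → $1,107.54
Week 5: $1,107.54 +$32.12 interest = $1,139.66; pay $1,139.66 → $0.00

$1,139.66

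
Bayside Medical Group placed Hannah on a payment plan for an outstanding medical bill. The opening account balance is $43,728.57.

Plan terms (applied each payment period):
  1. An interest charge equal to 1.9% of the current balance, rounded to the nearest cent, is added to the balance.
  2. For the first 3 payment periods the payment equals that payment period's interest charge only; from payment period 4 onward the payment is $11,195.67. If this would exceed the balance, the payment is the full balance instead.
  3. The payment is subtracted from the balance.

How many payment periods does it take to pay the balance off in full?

Payment period 1: opening $43,728.57; interest $830.84 → $44,559.41; payment $830.84; balance $43,728.57
Payment period 2: opening $43,728.57; interest $830.84 → $44,559.41; payment $830.84; balance $43,728.57
Payment period 3: opening $43,728.57; interest $830.84 → $44,559.41; payment $830.84; balance $43,728.57
Payment period 4: opening $43,728.57; interest $830.84 → $44,559.41; payment $11,195.67; balance $33,363.74
Payment period 5: opening $33,363.74; interest $633.91 → $33,997.65; payment $11,195.67; balance $22,801.98
Payment period 6: opening $22,801.98; interest $433.24 → $23,235.22; payment $11,195.67; balance $12,039.55
Payment period 7: opening $12,039.55; interest $228.75 → $12,268.30; payment $11,195.67; balance $1,072.63
Payment period 8: opening $1,072.63; interest $20.38 → $1,093.01; payment $1,093.01; balance $0.00
Balance reaches $0.00 in payment period 8.

8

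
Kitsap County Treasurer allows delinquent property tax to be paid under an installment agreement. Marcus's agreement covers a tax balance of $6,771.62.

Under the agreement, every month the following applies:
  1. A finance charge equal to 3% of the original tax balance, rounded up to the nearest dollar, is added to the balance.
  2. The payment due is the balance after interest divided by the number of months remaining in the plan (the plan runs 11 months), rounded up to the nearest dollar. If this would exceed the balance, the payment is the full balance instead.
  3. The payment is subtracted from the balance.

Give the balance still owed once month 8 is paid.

$2,570.62

Month 1: opening $6,771.62; interest $204.00 → $6,975.62; payment $635.00; balance $6,340.62
Month 2: opening $6,340.62; interest $204.00 → $6,544.62; payment $655.00; balance $5,889.62
Month 3: opening $5,889.62; interest $204.00 → $6,093.62; payment $678.00; balance $5,415.62
Month 4: opening $5,415.62; interest $204.00 → $5,619.62; payment $703.00; balance $4,916.62
Month 5: opening $4,916.62; interest $204.00 → $5,120.62; payment $732.00; balance $4,388.62
Month 6: opening $4,388.62; interest $204.00 → $4,592.62; payment $766.00; balance $3,826.62
Month 7: opening $3,826.62; interest $204.00 → $4,030.62; payment $807.00; balance $3,223.62
Month 8: opening $3,223.62; interest $204.00 → $3,427.62; payment $857.00; balance $2,570.62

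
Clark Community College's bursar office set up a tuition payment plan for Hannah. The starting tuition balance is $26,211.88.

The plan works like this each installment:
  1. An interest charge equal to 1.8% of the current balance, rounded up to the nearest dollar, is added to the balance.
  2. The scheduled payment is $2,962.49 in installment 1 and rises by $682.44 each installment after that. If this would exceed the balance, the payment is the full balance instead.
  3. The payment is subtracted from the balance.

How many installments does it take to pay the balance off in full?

Installment 1: $26,211.88 +$472.00 interest = $26,683.88; pay $2,962.49 → $23,721.39
Installment 2: $23,721.39 +$427.00 interest = $24,148.39; pay $3,644.93 → $20,503.46
Installment 3: $20,503.46 +$370.00 interest = $20,873.46; pay $4,327.37 → $16,546.09
Installment 4: $16,546.09 +$298.00 interest = $16,844.09; pay $5,009.81 → $11,834.28
Installment 5: $11,834.28 +$214.00 interest = $12,048.28; pay $5,692.25 → $6,356.03
Installment 6: $6,356.03 +$115.00 interest = $6,471.03; pay $6,374.69 → $96.34
Installment 7: $96.34 +$2.00 interest = $98.34; pay $98.34 → $0.00
Balance reaches $0.00 in installment 7.

7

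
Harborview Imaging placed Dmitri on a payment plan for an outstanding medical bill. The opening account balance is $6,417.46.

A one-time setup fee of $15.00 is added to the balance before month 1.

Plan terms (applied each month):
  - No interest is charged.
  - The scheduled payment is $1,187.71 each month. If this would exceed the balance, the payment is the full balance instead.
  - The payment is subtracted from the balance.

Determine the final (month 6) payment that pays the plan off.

$493.91

Month 1: opening $6,432.46; payment $1,187.71; balance $5,244.75
Month 2: opening $5,244.75; payment $1,187.71; balance $4,057.04
Month 3: opening $4,057.04; payment $1,187.71; balance $2,869.33
Month 4: opening $2,869.33; payment $1,187.71; balance $1,681.62
Month 5: opening $1,681.62; payment $1,187.71; balance $493.91
Month 6: opening $493.91; payment $493.91; balance $0.00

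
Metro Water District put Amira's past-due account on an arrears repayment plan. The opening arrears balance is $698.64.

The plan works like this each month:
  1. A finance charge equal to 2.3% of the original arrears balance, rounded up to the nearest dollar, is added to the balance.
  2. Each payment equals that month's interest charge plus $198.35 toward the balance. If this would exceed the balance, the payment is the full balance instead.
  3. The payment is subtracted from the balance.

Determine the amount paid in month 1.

$215.35

# | Opening | Interest | Payment | End bal
1 | $698.64 | $17.00 | $215.35 | $500.29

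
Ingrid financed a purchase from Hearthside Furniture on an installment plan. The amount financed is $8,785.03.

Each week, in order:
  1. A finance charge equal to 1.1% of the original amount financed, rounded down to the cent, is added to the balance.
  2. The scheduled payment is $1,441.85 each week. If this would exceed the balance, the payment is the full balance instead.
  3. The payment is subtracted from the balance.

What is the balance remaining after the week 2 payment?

$6,094.59

Week 1: $8,785.03 +$96.63 interest = $8,881.66; pay $1,441.85 → $7,439.81
Week 2: $7,439.81 +$96.63 interest = $7,536.44; pay $1,441.85 → $6,094.59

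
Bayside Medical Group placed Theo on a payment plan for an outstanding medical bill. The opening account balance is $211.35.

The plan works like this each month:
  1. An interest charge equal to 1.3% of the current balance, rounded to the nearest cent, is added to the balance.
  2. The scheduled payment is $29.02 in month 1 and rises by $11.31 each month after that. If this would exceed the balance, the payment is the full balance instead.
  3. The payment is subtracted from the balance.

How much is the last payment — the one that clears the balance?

Month 1: opening $211.35; interest $2.75 → $214.10; payment $29.02; balance $185.08
Month 2: opening $185.08; interest $2.41 → $187.49; payment $40.33; balance $147.16
Month 3: opening $147.16; interest $1.91 → $149.07; payment $51.64; balance $97.43
Month 4: opening $97.43; interest $1.27 → $98.70; payment $62.95; balance $35.75
Month 5: opening $35.75; interest $0.46 → $36.21; payment $36.21; balance $0.00

$36.21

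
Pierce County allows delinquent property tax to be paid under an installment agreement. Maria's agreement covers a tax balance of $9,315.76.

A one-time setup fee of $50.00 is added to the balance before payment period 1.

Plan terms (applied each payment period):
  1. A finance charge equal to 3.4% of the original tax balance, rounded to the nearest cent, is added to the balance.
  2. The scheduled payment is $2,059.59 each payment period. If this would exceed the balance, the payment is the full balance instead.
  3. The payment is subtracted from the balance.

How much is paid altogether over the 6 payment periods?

$11,266.20

Payment period 1: $9,365.76 +$316.74 interest = $9,682.50; pay $2,059.59 → $7,622.91
Payment period 2: $7,622.91 +$316.74 interest = $7,939.65; pay $2,059.59 → $5,880.06
Payment period 3: $5,880.06 +$316.74 interest = $6,196.80; pay $2,059.59 → $4,137.21
Payment period 4: $4,137.21 +$316.74 interest = $4,453.95; pay $2,059.59 → $2,394.36
Payment period 5: $2,394.36 +$316.74 interest = $2,711.10; pay $2,059.59 → $651.51
Payment period 6: $651.51 +$316.74 interest = $968.25; pay $968.25 → $0.00
Total paid: $11,266.20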